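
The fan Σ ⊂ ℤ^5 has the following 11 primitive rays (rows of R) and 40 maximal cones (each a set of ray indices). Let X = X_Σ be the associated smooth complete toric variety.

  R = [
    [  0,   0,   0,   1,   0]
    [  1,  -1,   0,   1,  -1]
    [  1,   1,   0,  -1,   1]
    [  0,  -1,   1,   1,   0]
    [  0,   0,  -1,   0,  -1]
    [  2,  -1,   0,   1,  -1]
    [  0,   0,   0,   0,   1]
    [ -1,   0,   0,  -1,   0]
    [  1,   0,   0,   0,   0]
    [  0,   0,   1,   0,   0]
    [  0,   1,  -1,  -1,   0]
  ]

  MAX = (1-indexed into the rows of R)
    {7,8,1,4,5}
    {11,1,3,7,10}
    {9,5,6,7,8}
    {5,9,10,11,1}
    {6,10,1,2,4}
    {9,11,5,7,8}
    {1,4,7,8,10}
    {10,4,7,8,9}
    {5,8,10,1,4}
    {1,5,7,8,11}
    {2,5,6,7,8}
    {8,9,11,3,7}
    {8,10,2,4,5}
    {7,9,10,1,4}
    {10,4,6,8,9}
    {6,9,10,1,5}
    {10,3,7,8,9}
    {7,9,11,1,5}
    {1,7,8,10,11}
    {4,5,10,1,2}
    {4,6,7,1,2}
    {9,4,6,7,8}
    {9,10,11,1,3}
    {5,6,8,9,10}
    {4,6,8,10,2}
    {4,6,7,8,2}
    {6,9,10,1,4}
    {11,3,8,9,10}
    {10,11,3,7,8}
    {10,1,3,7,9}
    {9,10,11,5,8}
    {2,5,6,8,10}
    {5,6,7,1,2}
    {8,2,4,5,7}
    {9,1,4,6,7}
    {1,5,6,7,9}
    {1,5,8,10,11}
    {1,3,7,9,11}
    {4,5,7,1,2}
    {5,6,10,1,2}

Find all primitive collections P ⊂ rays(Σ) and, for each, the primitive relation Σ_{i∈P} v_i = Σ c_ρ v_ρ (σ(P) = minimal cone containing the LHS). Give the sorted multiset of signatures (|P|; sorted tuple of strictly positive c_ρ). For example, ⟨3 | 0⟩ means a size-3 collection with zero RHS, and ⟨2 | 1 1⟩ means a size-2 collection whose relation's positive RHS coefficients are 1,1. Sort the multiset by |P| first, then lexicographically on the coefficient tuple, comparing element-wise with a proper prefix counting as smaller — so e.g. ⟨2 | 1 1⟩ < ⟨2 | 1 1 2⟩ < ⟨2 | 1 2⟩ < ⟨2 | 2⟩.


18 minimal non-faces of Δ(Σ) (on 11 rays):

  {4,11}:  v_{4} + v_{11} = 0 — sig = ⟨2 | 0⟩
  {2,9}:  v_{2} + v_{9} = v_{6} — sig = ⟨2 | 1⟩
  {2,11}:  v_{2} + v_{11} = v_{5} + v_{9} — sig = ⟨2 | 1 1⟩
  {3,5}:  v_{3} + v_{5} = v_{9} + v_{11} — sig = ⟨2 | 1 1⟩
  {3,4}:  v_{3} + v_{4} = v_{7} + v_{9} + v_{10} — sig = ⟨2 | 1 1 1⟩
  {6,11}:  v_{6} + v_{11} = v_{5} + 2·v_{9} — sig = ⟨2 | 1 2⟩
  {2,3}:  v_{2} + v_{3} = 2·v_{9} — sig = ⟨2 | 2⟩
  {3,6}:  v_{3} + v_{6} = 3·v_{9} — sig = ⟨2 | 3⟩
  {1,8,9}:  v_{1} + v_{8} + v_{9} = 0 — sig = ⟨3 | 0⟩
  {5,7,10}:  v_{5} + v_{7} + v_{10} = 0 — sig = ⟨3 | 0⟩
  {1,6,8}:  v_{1} + v_{6} + v_{8} = v_{2} — sig = ⟨3 | 1⟩
  {4,5,9}:  v_{4} + v_{5} + v_{9} = v_{2} — sig = ⟨3 | 1⟩
  {1,2,8}:  v_{1} + v_{2} + v_{8} = v_{4} + v_{5} — sig = ⟨3 | 1 1⟩
  {2,7,10}:  v_{2} + v_{7} + v_{10} = v_{4} + v_{9} — sig = ⟨3 | 1 1⟩
  {1,3,8}:  v_{1} + v_{3} + v_{8} = v_{7} + v_{10} + v_{11} — sig = ⟨3 | 1 1 1⟩
  {6,7,10}:  v_{6} + v_{7} + v_{10} = v_{4} + 2·v_{9} — sig = ⟨3 | 1 2⟩
  {4,5,6}:  v_{4} + v_{5} + v_{6} = 2·v_{2} — sig = ⟨3 | 2⟩
  {7,9,10,11}:  v_{7} + v_{9} + v_{10} + v_{11} = v_{3} — sig = ⟨4 | 1⟩

Signatures (|P|; sorted positive RHS coefficients), sorted:
{ ⟨2 | 0⟩,  ⟨2 | 1⟩,  ⟨2 | 1 1⟩ ×2,  ⟨2 | 1 1 1⟩,  ⟨2 | 1 2⟩,  ⟨2 | 2⟩,  ⟨2 | 3⟩,  ⟨3 | 0⟩ ×2,  ⟨3 | 1⟩ ×2,  ⟨3 | 1 1⟩ ×2,  ⟨3 | 1 1 1⟩,  ⟨3 | 1 2⟩,  ⟨3 | 2⟩,  ⟨4 | 1⟩ }


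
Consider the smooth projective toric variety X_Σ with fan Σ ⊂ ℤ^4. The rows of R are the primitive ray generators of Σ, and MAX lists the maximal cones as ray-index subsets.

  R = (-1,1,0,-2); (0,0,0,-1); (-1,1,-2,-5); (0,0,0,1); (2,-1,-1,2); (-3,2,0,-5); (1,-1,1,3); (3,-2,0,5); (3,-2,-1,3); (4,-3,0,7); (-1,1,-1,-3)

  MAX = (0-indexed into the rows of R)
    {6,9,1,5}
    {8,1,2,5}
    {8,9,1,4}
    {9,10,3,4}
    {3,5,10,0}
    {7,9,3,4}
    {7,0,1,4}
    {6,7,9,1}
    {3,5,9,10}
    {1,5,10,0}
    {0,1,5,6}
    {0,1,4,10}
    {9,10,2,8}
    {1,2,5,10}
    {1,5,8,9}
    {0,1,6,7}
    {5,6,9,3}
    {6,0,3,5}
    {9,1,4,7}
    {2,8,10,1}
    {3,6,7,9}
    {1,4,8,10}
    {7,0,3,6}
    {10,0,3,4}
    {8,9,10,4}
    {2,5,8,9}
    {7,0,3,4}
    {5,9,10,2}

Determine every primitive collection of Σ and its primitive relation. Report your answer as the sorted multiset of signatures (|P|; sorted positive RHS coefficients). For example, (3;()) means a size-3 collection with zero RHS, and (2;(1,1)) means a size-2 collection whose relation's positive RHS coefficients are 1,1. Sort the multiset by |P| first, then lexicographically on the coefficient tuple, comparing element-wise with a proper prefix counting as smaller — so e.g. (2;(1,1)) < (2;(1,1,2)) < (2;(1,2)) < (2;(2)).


19 collections generate NE(X_Σ); each relation:

  • {1,3}:  v_{1} + v_{3} = 0  ⇒ sig = (2;())
  • {5,7}:  v_{5} + v_{7} = 0  ⇒ sig = (2;())
  • {6,10}:  v_{6} + v_{10} = 0  ⇒ sig = (2;())
  • {0,9}:  v_{0} + v_{9} = v_{7}  ⇒ sig = (2;(1))
  • {4,5}:  v_{4} + v_{5} = v_{10}  ⇒ sig = (2;(1))
  • {4,6}:  v_{4} + v_{6} = v_{7}  ⇒ sig = (2;(1))
  • {7,10}:  v_{7} + v_{10} = v_{4}  ⇒ sig = (2;(1))
  • {0,8}:  v_{0} + v_{8} = v_{1} + v_{4}  ⇒ sig = (2;(1,1))
  • {2,6}:  v_{2} + v_{6} = v_{5} + v_{8}  ⇒ sig = (2;(1,1))
  • {2,7}:  v_{2} + v_{7} = v_{8} + v_{10}  ⇒ sig = (2;(1,1))
  • {3,8}:  v_{3} + v_{8} = v_{9} + v_{10}  ⇒ sig = (2;(1,1))
  • {6,8}:  v_{6} + v_{8} = v_{1} + v_{9}  ⇒ sig = (2;(1,1))
  • {7,8}:  v_{7} + v_{8} = v_{1} + v_{4} + v_{9}  ⇒ sig = (2;(1,1,1))
  • {2,3}:  v_{2} + v_{3} = v_{5} + v_{9} + 2·v_{10}  ⇒ sig = (2;(1,1,2))
  • {0,2}:  v_{0} + v_{2} = v_{1} + 2·v_{10}  ⇒ sig = (2;(1,2))
  • {2,4}:  v_{2} + v_{4} = v_{8} + 2·v_{10}  ⇒ sig = (2;(1,2))
  • {1,9,10}:  v_{1} + v_{9} + v_{10} = v_{8}  ⇒ sig = (3;(1))
  • {5,8,10}:  v_{5} + v_{8} + v_{10} = v_{2}  ⇒ sig = (3;(1))
  • {1,2,9}:  v_{1} + v_{2} + v_{9} = v_{5} + 2·v_{8}  ⇒ sig = (3;(1,2))

Hence PRS(X_Σ) =
{ (2;()) ×3,  (2;(1)) ×4,  (2;(1,1)) ×5,  (2;(1,1,1)),  (2;(1,1,2)),  (2;(1,2)) ×2,  (3;(1)) ×2,  (3;(1,2)) }


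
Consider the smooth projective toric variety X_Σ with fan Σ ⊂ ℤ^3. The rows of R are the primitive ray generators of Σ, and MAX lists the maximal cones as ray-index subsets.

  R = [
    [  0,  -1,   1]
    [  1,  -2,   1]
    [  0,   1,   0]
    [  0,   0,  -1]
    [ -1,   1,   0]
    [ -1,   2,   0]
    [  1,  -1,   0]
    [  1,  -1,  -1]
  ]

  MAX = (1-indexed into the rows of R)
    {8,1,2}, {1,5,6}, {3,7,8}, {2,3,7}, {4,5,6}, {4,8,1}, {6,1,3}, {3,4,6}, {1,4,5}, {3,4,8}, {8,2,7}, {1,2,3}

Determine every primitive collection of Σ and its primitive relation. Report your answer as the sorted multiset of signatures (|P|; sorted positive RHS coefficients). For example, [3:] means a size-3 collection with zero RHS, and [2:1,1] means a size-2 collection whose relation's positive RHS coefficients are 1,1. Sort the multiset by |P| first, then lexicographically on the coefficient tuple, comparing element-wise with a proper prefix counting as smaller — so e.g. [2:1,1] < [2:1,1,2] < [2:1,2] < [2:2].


14 collections generate NE(X_Σ); each relation:

  P={5,7}:  v_{5} + v_{7} = 0  ⇒ sig = [2:]
  P={1,7}:  v_{1} + v_{7} = v_{2}  ⇒ sig = [2:1]
  P={2,5}:  v_{2} + v_{5} = v_{1}  ⇒ sig = [2:1]
  P={3,5}:  v_{3} + v_{5} = v_{6}  ⇒ sig = [2:1]
  P={4,7}:  v_{4} + v_{7} = v_{8}  ⇒ sig = [2:1]
  P={5,8}:  v_{5} + v_{8} = v_{4}  ⇒ sig = [2:1]
  P={6,7}:  v_{6} + v_{7} = v_{3}  ⇒ sig = [2:1]
  P={2,4}:  v_{2} + v_{4} = v_{1} + v_{8}  ⇒ sig = [2:1,1]
  P={2,6}:  v_{2} + v_{6} = v_{1} + v_{3}  ⇒ sig = [2:1,1]
  P={6,8}:  v_{6} + v_{8} = v_{3} + v_{4}  ⇒ sig = [2:1,1]
  P={1,3,4}:  v_{1} + v_{3} + v_{4} = 0  ⇒ sig = [3:]
  P={1,3,8}:  v_{1} + v_{3} + v_{8} = v_{7}  ⇒ sig = [3:1]
  P={1,4,6}:  v_{1} + v_{4} + v_{6} = v_{5}  ⇒ sig = [3:1]
  P={2,3,8}:  v_{2} + v_{3} + v_{8} = 2·v_{7}  ⇒ sig = [3:2]

Signatures (|P|; sorted positive RHS coefficients), sorted:
    [2:]
    [2:1]
    [2:1]
    [2:1]
    [2:1]
    [2:1]
    [2:1]
    [2:1,1]
    [2:1,1]
    [2:1,1]
    [3:]
    [3:1]
    [3:1]
    [3:2]


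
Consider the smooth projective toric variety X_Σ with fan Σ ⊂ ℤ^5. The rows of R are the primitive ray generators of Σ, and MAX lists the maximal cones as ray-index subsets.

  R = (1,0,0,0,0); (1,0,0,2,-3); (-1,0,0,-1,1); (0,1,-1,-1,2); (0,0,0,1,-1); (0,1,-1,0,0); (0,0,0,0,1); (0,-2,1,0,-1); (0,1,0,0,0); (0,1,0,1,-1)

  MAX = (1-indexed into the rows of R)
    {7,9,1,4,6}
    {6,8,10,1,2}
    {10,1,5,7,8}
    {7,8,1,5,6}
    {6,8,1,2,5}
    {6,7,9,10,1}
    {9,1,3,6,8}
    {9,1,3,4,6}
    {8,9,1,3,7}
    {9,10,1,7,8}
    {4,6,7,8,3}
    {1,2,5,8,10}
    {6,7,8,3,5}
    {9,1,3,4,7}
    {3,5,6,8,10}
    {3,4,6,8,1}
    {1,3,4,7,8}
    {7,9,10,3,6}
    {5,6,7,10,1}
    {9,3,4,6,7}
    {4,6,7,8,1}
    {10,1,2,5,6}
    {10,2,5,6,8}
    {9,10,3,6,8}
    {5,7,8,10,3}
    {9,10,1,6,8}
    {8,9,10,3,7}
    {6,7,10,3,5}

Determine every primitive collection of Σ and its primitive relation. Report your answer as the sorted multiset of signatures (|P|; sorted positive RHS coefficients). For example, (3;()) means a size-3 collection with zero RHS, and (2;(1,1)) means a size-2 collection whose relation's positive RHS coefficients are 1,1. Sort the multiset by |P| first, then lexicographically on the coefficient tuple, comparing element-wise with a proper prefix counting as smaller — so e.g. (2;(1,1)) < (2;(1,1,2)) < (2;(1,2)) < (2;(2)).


Primitive collections (14):

  {5,9}:  v_{5} + v_{9} = v_{10}  ⇒ sig = (2;(1))
  {4,5}:  v_{4} + v_{5} = v_{6} + v_{7}  ⇒ sig = (2;(1,1))
  {2,3}:  v_{2} + v_{3} = v_{6} + v_{8} + v_{10}  ⇒ sig = (2;(1,1,1))
  {2,4}:  v_{2} + v_{4} = v_{1} + v_{5} + v_{6}  ⇒ sig = (2;(1,1,1))
  {4,10}:  v_{4} + v_{10} = v_{6} + v_{7} + v_{9}  ⇒ sig = (2;(1,1,1))
  {2,9}:  v_{2} + v_{9} = v_{1} + v_{6} + v_{8} + 2·v_{10}  ⇒ sig = (2;(1,1,1,2))
  {2,7}:  v_{2} + v_{7} = v_{1} + 2·v_{5}  ⇒ sig = (2;(1,2))
  {1,3,5}:  v_{1} + v_{3} + v_{5} = 0  ⇒ sig = (3;())
  {1,3,10}:  v_{1} + v_{3} + v_{10} = v_{9}  ⇒ sig = (3;(1))
  {4,8,9}:  v_{4} + v_{8} + v_{9} = v_{1} + v_{3}  ⇒ sig = (3;(1,1))
  {6,7,8,9}:  v_{6} + v_{7} + v_{8} + v_{9} = 0  ⇒ sig = (4;())
  {1,3,6,7}:  v_{1} + v_{3} + v_{6} + v_{7} = v_{4}  ⇒ sig = (4;(1))
  {6,7,8,10}:  v_{6} + v_{7} + v_{8} + v_{10} = v_{5}  ⇒ sig = (4;(1))
  {1,5,6,8,10}:  v_{1} + v_{5} + v_{6} + v_{8} + v_{10} = v_{2}  ⇒ sig = (5;(1))

Signatures (|P|; sorted positive RHS coefficients), sorted:
    |P|=2: 7 collections, coeffs (1), (1,1), (1,1,1), (1,1,1), (1,1,1), (1,1,1,2), (1,2)
    |P|=3: 3 collections, coeffs (), (1), (1,1)
    |P|=4: 3 collections, coeffs (), (1), (1)
    |P|=5: 1 collection, coeffs (1)


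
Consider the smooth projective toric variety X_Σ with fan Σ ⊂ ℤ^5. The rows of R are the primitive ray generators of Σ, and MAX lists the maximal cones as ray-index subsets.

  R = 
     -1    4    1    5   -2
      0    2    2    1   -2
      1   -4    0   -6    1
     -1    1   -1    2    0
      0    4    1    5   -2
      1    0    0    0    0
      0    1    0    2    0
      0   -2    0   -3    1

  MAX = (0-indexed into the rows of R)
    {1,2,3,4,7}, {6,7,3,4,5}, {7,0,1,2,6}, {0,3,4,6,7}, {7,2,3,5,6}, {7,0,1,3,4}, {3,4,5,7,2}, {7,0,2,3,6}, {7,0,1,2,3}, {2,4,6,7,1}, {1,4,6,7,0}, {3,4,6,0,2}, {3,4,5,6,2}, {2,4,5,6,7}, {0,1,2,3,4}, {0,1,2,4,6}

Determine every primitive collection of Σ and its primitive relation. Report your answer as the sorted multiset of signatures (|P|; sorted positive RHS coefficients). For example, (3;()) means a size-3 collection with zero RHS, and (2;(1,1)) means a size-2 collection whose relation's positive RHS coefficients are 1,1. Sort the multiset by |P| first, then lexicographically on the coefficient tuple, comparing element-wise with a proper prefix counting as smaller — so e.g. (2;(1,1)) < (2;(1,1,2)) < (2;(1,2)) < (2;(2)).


Primitive collections (5):

  P = {0,5}:  v_{0} + v_{5} = v_{4}  ⇒ sig = (2;(1))
  P = {1,5}:  v_{1} + v_{5} = v_{2} + 2·v_{4} + v_{7}  ⇒ sig = (2;(1,1,2))
  P = {1,3,6}:  v_{1} + v_{3} + v_{6} = v_{0}  ⇒ sig = (3;(1))
  P = {0,2,4,7}:  v_{0} + v_{2} + v_{4} + v_{7} = v_{1}  ⇒ sig = (4;(1))
  P = {2,3,4,6,7}:  v_{2} + v_{3} + v_{4} + v_{6} + v_{7} = 0  ⇒ sig = (5;())

so the primitive-relation signature multiset is
    (2;(1))
    (2;(1,1,2))
    (3;(1))
    (4;(1))
    (5;())


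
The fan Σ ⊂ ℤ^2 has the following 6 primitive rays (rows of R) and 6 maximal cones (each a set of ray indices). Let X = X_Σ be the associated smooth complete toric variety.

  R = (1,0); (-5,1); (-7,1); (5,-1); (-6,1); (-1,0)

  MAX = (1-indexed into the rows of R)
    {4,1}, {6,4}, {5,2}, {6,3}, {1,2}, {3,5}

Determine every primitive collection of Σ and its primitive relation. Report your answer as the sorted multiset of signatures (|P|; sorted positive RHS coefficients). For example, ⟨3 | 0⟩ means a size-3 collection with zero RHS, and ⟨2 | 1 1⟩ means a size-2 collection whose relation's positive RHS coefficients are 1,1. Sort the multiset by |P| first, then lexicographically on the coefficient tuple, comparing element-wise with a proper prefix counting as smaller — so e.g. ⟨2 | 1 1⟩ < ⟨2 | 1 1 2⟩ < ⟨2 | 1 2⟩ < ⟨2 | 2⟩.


The 9 primitive collections of Σ (r=6, n=2):

  • {1,6}:  v_{1} + v_{6} = 0  →  sig = ⟨2 | 0⟩
  • {2,4}:  v_{2} + v_{4} = 0  →  sig = ⟨2 | 0⟩
  • {1,3}:  v_{1} + v_{3} = v_{5}  →  sig = ⟨2 | 1⟩
  • {1,5}:  v_{1} + v_{5} = v_{2}  →  sig = ⟨2 | 1⟩
  • {2,6}:  v_{2} + v_{6} = v_{5}  →  sig = ⟨2 | 1⟩
  • {4,5}:  v_{4} + v_{5} = v_{6}  →  sig = ⟨2 | 1⟩
  • {5,6}:  v_{5} + v_{6} = v_{3}  →  sig = ⟨2 | 1⟩
  • {2,3}:  v_{2} + v_{3} = 2·v_{5}  →  sig = ⟨2 | 2⟩
  • {3,4}:  v_{3} + v_{4} = 2·v_{6}  →  sig = ⟨2 | 2⟩

Signatures (|P|; sorted positive RHS coefficients), sorted:
{ ⟨2 | 0⟩ ×2,  ⟨2 | 1⟩ ×5,  ⟨2 | 2⟩ ×2 }


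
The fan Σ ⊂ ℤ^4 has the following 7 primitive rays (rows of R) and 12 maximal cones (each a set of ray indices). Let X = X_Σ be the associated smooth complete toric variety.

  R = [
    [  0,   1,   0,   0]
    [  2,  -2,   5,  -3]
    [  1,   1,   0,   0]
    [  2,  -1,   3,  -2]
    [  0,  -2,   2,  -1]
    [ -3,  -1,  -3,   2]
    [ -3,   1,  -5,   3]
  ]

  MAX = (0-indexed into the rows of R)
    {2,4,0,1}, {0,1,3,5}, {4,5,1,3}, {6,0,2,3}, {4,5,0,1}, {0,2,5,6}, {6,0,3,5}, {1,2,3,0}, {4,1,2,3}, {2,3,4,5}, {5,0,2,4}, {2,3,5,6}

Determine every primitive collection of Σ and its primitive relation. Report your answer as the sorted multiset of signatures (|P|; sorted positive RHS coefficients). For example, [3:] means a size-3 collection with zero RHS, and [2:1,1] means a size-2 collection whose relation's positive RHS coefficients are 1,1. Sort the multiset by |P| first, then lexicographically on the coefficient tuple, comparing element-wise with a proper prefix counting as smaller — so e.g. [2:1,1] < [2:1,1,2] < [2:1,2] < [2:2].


|primitive collections| = 5. Relations:

  • {4,6}:  v_{4} + v_{6} = v_{5} ; sig = [2:1]
  • {1,6}:  v_{1} + v_{6} = v_{0} + v_{3} + v_{5} ; sig = [2:1,1,1]
  • {0,3,4}:  v_{0} + v_{3} + v_{4} = v_{1} ; sig = [3:1]
  • {1,2,5}:  v_{1} + v_{2} + v_{5} = v_{4} ; sig = [3:1]
  • {0,2,3,5}:  v_{0} + v_{2} + v_{3} + v_{5} = 0 ; sig = [4:]

Signatures (|P|; sorted positive RHS coefficients), sorted:
[[2:1], [2:1,1,1], [3:1], [3:1], [4:]]


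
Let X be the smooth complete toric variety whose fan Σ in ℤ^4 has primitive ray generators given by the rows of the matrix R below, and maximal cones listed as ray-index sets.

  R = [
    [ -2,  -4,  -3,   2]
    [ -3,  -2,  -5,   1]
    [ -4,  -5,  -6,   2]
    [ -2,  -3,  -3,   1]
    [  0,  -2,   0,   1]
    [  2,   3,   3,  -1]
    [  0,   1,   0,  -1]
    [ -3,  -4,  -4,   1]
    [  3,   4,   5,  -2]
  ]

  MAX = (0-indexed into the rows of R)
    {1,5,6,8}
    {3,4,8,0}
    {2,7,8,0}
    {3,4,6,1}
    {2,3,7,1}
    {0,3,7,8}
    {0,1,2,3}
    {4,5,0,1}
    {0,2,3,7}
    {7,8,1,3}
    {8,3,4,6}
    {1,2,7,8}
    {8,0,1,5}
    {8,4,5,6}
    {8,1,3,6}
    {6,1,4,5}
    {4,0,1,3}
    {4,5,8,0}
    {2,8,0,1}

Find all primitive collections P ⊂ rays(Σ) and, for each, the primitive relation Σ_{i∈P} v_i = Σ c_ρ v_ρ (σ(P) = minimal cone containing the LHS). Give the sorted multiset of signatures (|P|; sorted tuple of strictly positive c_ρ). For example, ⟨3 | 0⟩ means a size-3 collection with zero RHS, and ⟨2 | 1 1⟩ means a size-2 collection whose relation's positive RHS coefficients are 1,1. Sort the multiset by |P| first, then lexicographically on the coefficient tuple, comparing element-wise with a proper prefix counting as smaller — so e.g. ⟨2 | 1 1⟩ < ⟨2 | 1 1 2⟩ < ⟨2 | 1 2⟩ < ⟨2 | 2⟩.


12 collections generate NE(X_Σ); each relation:

  P={3,5}:  v_{3} + v_{5} = 0  so sig = ⟨2 | 0⟩
  P={0,6}:  v_{0} + v_{6} = v_{3}  so sig = ⟨2 | 1⟩
  P={2,4}:  v_{2} + v_{4} = v_{0} + v_{3}  so sig = ⟨2 | 1 1⟩
  P={5,7}:  v_{5} + v_{7} = v_{2} + v_{8}  so sig = ⟨2 | 1 1⟩
  P={2,5}:  v_{2} + v_{5} = v_{0} + v_{1} + v_{8}  so sig = ⟨2 | 1 1 1⟩
  P={2,6}:  v_{2} + v_{6} = v_{1} + 2·v_{3} + v_{8}  so sig = ⟨2 | 1 1 2⟩
  P={4,7}:  v_{4} + v_{7} = v_{0} + 2·v_{3} + v_{8}  so sig = ⟨2 | 1 1 2⟩
  P={6,7}:  v_{6} + v_{7} = v_{1} + 3·v_{3} + 2·v_{8}  so sig = ⟨2 | 1 2 3⟩
  P={1,4,8}:  v_{1} + v_{4} + v_{8} = 0  so sig = ⟨3 | 0⟩
  P={2,3,8}:  v_{2} + v_{3} + v_{8} = v_{7}  so sig = ⟨3 | 1⟩
  P={0,1,7}:  v_{0} + v_{1} + v_{7} = 2·v_{2}  so sig = ⟨3 | 2⟩
  P={0,1,3,8}:  v_{0} + v_{1} + v_{3} + v_{8} = v_{2}  so sig = ⟨4 | 1⟩

so the primitive-relation signature multiset is
{ ⟨2 | 0⟩,  ⟨2 | 1⟩,  ⟨2 | 1 1⟩ ×2,  ⟨2 | 1 1 1⟩,  ⟨2 | 1 1 2⟩ ×2,  ⟨2 | 1 2 3⟩,  ⟨3 | 0⟩,  ⟨3 | 1⟩,  ⟨3 | 2⟩,  ⟨4 | 1⟩ }


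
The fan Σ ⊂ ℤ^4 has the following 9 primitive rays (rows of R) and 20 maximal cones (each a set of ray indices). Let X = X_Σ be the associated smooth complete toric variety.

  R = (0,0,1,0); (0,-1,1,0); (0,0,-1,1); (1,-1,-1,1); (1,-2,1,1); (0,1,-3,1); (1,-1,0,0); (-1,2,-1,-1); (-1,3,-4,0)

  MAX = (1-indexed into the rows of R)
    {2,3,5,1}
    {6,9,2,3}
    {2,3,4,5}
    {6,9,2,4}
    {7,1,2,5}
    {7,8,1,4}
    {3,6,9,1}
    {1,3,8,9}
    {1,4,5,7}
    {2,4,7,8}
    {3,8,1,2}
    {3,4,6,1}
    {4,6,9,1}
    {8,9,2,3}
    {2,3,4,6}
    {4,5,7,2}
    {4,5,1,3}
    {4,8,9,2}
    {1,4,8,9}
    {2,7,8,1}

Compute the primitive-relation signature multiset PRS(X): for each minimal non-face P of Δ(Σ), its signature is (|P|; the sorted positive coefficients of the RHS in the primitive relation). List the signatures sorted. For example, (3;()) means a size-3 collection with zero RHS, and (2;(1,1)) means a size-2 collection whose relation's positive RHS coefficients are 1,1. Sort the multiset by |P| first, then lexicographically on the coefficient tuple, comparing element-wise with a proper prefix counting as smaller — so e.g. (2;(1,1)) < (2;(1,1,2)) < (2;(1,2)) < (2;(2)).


The 12 primitive collections of Σ (r=9, n=4):

  • {5,8}:  v_{5} + v_{8} = 0  ⇒ sig = (2;())
  • {3,7}:  v_{3} + v_{7} = v_{4}  ⇒ sig = (2;(1))
  • {5,9}:  v_{5} + v_{9} = v_{6}  ⇒ sig = (2;(1))
  • {6,8}:  v_{6} + v_{8} = v_{9}  ⇒ sig = (2;(1))
  • {5,6}:  v_{5} + v_{6} = v_{3} + v_{4}  ⇒ sig = (2;(1,1))
  • {6,7}:  v_{6} + v_{7} = 2·v_{4} + v_{8}  ⇒ sig = (2;(1,2))
  • {7,9}:  v_{7} + v_{9} = 2·v_{4} + 2·v_{8}  ⇒ sig = (2;(2,2))
  • {1,2,4}:  v_{1} + v_{2} + v_{4} = v_{5}  ⇒ sig = (3;(1))
  • {1,2,6}:  v_{1} + v_{2} + v_{6} = v_{3}  ⇒ sig = (3;(1))
  • {3,4,8}:  v_{3} + v_{4} + v_{8} = v_{6}  ⇒ sig = (3;(1))
  • {1,2,9}:  v_{1} + v_{2} + v_{9} = v_{3} + v_{8}  ⇒ sig = (3;(1,1))
  • {3,4,9}:  v_{3} + v_{4} + v_{9} = 2·v_{6}  ⇒ sig = (3;(2))

Sorted signature multiset PRS(X):
    (2;())
    (2;(1))
    (2;(1))
    (2;(1))
    (2;(1,1))
    (2;(1,2))
    (2;(2,2))
    (3;(1))
    (3;(1))
    (3;(1))
    (3;(1,1))
    (3;(2))


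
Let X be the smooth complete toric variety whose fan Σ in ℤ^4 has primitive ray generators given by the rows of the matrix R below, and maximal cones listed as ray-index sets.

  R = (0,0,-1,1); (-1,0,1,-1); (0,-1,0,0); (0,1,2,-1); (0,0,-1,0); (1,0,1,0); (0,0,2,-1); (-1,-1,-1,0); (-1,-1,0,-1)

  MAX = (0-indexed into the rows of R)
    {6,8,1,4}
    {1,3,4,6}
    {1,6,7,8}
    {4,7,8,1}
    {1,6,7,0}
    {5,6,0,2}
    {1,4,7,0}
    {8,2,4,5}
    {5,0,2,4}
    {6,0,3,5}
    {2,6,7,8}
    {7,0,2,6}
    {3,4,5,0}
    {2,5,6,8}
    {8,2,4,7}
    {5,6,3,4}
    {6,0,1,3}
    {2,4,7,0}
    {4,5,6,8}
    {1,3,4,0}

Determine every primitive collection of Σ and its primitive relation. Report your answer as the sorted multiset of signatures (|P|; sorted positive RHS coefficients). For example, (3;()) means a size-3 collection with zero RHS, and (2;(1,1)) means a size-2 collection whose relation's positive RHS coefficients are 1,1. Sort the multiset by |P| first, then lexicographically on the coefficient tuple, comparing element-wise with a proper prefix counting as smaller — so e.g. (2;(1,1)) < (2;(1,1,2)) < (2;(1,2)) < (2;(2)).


Primitive collections (10):

  P = {0,8}:  v_{0} + v_{8} = v_{7}  so sig = (2;(1))
  P = {1,5}:  v_{1} + v_{5} = v_{6}  so sig = (2;(1))
  P = {2,3}:  v_{2} + v_{3} = v_{6}  so sig = (2;(1))
  P = {3,7}:  v_{3} + v_{7} = v_{1}  so sig = (2;(1))
  P = {5,7}:  v_{5} + v_{7} = v_{2}  so sig = (2;(1))
  P = {1,2}:  v_{1} + v_{2} = v_{6} + v_{7}  so sig = (2;(1,1))
  P = {3,8}:  v_{3} + v_{8} = v_{1} + v_{4} + v_{6}  so sig = (2;(1,1,1))
  P = {0,4,6}:  v_{0} + v_{4} + v_{6} = 0  so sig = (3;())
  P = {4,6,7}:  v_{4} + v_{6} + v_{7} = v_{8}  so sig = (3;(1))
  P = {2,4,6}:  v_{2} + v_{4} + v_{6} = v_{5} + v_{8}  so sig = (3;(1,1))

Sorted signature multiset PRS(X):
    |P|=2: 7 collections, coeffs (1), (1), (1), (1), (1), (1,1), (1,1,1)
    |P|=3: 3 collections, coeffs (), (1), (1,1)


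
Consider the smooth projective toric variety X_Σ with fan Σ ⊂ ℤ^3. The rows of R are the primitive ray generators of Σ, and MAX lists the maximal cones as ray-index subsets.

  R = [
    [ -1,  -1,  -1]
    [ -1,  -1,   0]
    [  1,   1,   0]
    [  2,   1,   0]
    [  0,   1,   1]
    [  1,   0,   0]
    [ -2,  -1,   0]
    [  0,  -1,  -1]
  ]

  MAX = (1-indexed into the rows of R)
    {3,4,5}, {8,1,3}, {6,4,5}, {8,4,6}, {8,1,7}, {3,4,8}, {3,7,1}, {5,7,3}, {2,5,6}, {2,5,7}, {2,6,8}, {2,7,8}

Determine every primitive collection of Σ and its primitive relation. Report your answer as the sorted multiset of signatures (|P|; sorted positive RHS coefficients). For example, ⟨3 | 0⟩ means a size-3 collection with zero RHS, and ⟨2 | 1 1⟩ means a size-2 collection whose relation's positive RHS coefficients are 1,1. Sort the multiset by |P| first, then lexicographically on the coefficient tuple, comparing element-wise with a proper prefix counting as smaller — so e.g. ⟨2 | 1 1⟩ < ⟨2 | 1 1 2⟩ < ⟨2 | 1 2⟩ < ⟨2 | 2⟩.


Σ has 11 primitive collections:

  P = {2,3}:  v_{2} + v_{3} = 0  ⇒ sig = ⟨2 | 0⟩
  P = {4,7}:  v_{4} + v_{7} = 0  ⇒ sig = ⟨2 | 0⟩
  P = {5,8}:  v_{5} + v_{8} = 0  ⇒ sig = ⟨2 | 0⟩
  P = {1,6}:  v_{1} + v_{6} = v_{8}  ⇒ sig = ⟨2 | 1⟩
  P = {2,4}:  v_{2} + v_{4} = v_{6}  ⇒ sig = ⟨2 | 1⟩
  P = {3,6}:  v_{3} + v_{6} = v_{4}  ⇒ sig = ⟨2 | 1⟩
  P = {6,7}:  v_{6} + v_{7} = v_{2}  ⇒ sig = ⟨2 | 1⟩
  P = {1,2}:  v_{1} + v_{2} = v_{7} + v_{8}  ⇒ sig = ⟨2 | 1 1⟩
  P = {1,4}:  v_{1} + v_{4} = v_{3} + v_{8}  ⇒ sig = ⟨2 | 1 1⟩
  P = {1,5}:  v_{1} + v_{5} = v_{3} + v_{7}  ⇒ sig = ⟨2 | 1 1⟩
  P = {3,7,8}:  v_{3} + v_{7} + v_{8} = v_{1}  ⇒ sig = ⟨3 | 1⟩

so the primitive-relation signature multiset is
    |P|=2: 10 collections, coeffs (), (), (), (1), (1), (1), (1), (1,1), (1,1), (1,1)
    |P|=3: 1 collection, coeffs (1)


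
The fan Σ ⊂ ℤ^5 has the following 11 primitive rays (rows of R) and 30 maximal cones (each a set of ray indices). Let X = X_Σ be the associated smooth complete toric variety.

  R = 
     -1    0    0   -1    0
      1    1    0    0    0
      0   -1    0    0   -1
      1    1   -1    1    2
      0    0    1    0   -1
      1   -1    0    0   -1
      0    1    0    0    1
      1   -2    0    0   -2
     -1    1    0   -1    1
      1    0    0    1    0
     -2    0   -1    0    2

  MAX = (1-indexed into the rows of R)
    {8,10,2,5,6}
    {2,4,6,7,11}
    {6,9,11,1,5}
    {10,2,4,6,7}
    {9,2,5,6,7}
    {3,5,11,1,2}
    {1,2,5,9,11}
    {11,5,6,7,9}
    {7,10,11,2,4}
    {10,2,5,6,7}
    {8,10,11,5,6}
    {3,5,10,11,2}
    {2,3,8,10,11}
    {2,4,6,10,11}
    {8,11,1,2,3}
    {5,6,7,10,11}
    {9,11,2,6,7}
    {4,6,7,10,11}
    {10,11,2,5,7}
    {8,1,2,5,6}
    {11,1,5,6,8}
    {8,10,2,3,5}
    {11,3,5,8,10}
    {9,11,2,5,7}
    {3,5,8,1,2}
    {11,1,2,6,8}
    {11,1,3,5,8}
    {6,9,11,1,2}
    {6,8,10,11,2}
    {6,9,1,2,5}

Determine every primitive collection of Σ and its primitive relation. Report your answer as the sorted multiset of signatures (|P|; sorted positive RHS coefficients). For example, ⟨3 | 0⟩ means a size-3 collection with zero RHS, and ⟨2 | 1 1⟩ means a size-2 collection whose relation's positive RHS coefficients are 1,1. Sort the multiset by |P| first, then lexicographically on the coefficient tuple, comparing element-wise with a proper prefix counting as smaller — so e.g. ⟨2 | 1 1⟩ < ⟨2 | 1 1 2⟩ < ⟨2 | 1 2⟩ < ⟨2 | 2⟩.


Primitive collections (16):

  P={1,10}:  v_{1} + v_{10} = 0  so sig = ⟨2 | 0⟩
  P={3,7}:  v_{3} + v_{7} = 0  so sig = ⟨2 | 0⟩
  P={1,7}:  v_{1} + v_{7} = v_{9}  so sig = ⟨2 | 1⟩
  P={3,6}:  v_{3} + v_{6} = v_{8}  so sig = ⟨2 | 1⟩
  P={3,9}:  v_{3} + v_{9} = v_{1}  so sig = ⟨2 | 1⟩
  P={7,8}:  v_{7} + v_{8} = v_{6}  so sig = ⟨2 | 1⟩
  P={9,10}:  v_{9} + v_{10} = v_{7}  so sig = ⟨2 | 1⟩
  P={4,5}:  v_{4} + v_{5} = v_{7} + v_{10}  so sig = ⟨2 | 1 1⟩
  P={8,9}:  v_{8} + v_{9} = v_{1} + v_{6}  so sig = ⟨2 | 1 1⟩
  P={1,4}:  v_{1} + v_{4} = v_{2} + v_{6} + v_{7} + v_{11}  so sig = ⟨2 | 1 1 1 1⟩
  P={3,4}:  v_{3} + v_{4} = v_{2} + v_{6} + v_{10} + v_{11}  so sig = ⟨2 | 1 1 1 1⟩
  P={4,8}:  v_{4} + v_{8} = v_{2} + 2·v_{6} + v_{10} + v_{11}  so sig = ⟨2 | 1 1 1 2⟩
  P={4,9}:  v_{4} + v_{9} = v_{2} + v_{6} + 2·v_{7} + v_{11}  so sig = ⟨2 | 1 1 1 2⟩
  P={2,5,6,11}:  v_{2} + v_{5} + v_{6} + v_{11} = 0  so sig = ⟨4 | 0⟩
  P={2,5,8,11}:  v_{2} + v_{5} + v_{8} + v_{11} = v_{3}  so sig = ⟨4 | 1⟩
  P={2,6,7,10,11}:  v_{2} + v_{6} + v_{7} + v_{10} + v_{11} = v_{4}  so sig = ⟨5 | 1⟩

Sorted signature multiset PRS(X):
[⟨2 | 0⟩, ⟨2 | 0⟩, ⟨2 | 1⟩, ⟨2 | 1⟩, ⟨2 | 1⟩, ⟨2 | 1⟩, ⟨2 | 1⟩, ⟨2 | 1 1⟩, ⟨2 | 1 1⟩, ⟨2 | 1 1 1 1⟩, ⟨2 | 1 1 1 1⟩, ⟨2 | 1 1 1 2⟩, ⟨2 | 1 1 1 2⟩, ⟨4 | 0⟩, ⟨4 | 1⟩, ⟨5 | 1⟩]


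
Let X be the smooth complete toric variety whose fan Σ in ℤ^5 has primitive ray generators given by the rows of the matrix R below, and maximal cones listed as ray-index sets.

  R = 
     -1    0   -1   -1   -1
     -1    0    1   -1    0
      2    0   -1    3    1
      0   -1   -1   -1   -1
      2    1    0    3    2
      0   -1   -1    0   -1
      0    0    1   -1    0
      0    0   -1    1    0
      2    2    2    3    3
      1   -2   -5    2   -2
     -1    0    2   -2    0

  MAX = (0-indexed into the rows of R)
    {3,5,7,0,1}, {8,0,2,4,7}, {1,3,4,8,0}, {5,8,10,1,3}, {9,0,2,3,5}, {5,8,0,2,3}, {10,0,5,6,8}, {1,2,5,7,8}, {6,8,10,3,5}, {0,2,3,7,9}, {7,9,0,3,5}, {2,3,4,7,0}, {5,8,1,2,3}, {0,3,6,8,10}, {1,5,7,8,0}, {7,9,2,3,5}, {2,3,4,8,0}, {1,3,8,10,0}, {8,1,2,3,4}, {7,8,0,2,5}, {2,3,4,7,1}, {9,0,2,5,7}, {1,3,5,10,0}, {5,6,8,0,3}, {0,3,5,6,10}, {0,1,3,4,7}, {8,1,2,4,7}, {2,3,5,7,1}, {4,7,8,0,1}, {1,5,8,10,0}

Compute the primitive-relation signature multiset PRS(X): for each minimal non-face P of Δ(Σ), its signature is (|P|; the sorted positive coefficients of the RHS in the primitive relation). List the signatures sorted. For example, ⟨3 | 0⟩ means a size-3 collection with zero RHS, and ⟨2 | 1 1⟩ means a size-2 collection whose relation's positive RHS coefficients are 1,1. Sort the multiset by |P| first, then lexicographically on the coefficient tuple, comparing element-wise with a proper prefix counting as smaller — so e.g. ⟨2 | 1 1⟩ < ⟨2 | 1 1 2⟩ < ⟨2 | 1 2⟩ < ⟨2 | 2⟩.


18 minimal non-faces of Δ(Σ) (on 11 rays):

  {6,7}:  v_{6} + v_{7} = 0  ⟹  sig = ⟨2 | 0⟩
  {1,6}:  v_{1} + v_{6} = v_{10}  ⟹  sig = ⟨2 | 1⟩
  {4,5}:  v_{4} + v_{5} = v_{2}  ⟹  sig = ⟨2 | 1⟩
  {7,10}:  v_{7} + v_{10} = v_{1}  ⟹  sig = ⟨2 | 1⟩
  {4,6}:  v_{4} + v_{6} = v_{3} + v_{8}  ⟹  sig = ⟨2 | 1 1⟩
  {2,6}:  v_{2} + v_{6} = v_{3} + v_{5} + v_{8}  ⟹  sig = ⟨2 | 1 1 1⟩
  {4,10}:  v_{4} + v_{10} = v_{1} + v_{3} + v_{8}  ⟹  sig = ⟨2 | 1 1 1⟩
  {9,10}:  v_{9} + v_{10} = v_{3} + v_{5} + v_{7}  ⟹  sig = ⟨2 | 1 1 1⟩
  {2,10}:  v_{2} + v_{10} = v_{1} + v_{3} + v_{5} + v_{8}  ⟹  sig = ⟨2 | 1 1 1 1⟩
  {6,9}:  v_{6} + v_{9} = v_{0} + v_{2} + v_{3} + v_{5}  ⟹  sig = ⟨2 | 1 1 1 1⟩
  {4,9}:  v_{4} + v_{9} = v_{0} + 2·v_{2} + v_{3} + v_{7}  ⟹  sig = ⟨2 | 1 1 1 2⟩
  {1,9}:  v_{1} + v_{9} = v_{3} + v_{5} + 2·v_{7}  ⟹  sig = ⟨2 | 1 1 2⟩
  {8,9}:  v_{8} + v_{9} = v_{0} + 2·v_{2}  ⟹  sig = ⟨2 | 1 2⟩
  {0,1,2}:  v_{0} + v_{1} + v_{2} = v_{7}  ⟹  sig = ⟨3 | 1⟩
  {3,7,8}:  v_{3} + v_{7} + v_{8} = v_{4}  ⟹  sig = ⟨3 | 1⟩
  {0,1,3,5,8}:  v_{0} + v_{1} + v_{3} + v_{5} + v_{8} = 0  ⟹  sig = ⟨5 | 0⟩
  {0,2,3,5,7}:  v_{0} + v_{2} + v_{3} + v_{5} + v_{7} = v_{9}  ⟹  sig = ⟨5 | 1⟩
  {0,3,5,8,10}:  v_{0} + v_{3} + v_{5} + v_{8} + v_{10} = v_{6}  ⟹  sig = ⟨5 | 1⟩

Hence PRS(X_Σ) =
[⟨2 | 0⟩, ⟨2 | 1⟩, ⟨2 | 1⟩, ⟨2 | 1⟩, ⟨2 | 1 1⟩, ⟨2 | 1 1 1⟩, ⟨2 | 1 1 1⟩, ⟨2 | 1 1 1⟩, ⟨2 | 1 1 1 1⟩, ⟨2 | 1 1 1 1⟩, ⟨2 | 1 1 1 2⟩, ⟨2 | 1 1 2⟩, ⟨2 | 1 2⟩, ⟨3 | 1⟩, ⟨3 | 1⟩, ⟨5 | 0⟩, ⟨5 | 1⟩, ⟨5 | 1⟩]


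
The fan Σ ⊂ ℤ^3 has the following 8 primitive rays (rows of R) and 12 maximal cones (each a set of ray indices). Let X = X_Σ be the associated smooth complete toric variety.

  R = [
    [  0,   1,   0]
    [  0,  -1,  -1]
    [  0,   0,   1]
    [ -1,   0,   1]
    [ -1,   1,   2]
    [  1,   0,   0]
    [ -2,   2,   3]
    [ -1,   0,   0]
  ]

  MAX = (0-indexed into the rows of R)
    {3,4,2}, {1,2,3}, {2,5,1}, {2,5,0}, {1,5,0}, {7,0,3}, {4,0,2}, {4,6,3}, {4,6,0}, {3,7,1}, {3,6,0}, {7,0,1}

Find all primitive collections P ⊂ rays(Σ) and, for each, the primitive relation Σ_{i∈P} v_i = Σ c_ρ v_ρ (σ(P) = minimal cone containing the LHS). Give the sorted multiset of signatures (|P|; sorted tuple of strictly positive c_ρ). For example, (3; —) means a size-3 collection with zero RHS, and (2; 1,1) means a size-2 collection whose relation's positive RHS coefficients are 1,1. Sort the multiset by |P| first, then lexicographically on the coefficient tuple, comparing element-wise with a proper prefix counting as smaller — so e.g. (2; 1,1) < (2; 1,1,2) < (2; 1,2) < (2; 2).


Δ(Σ) — 8 vertices, 14 min non-faces:

  P={5,7}:  v_{5} + v_{7} = 0  →  sig = (2; —)
  P={1,4}:  v_{1} + v_{4} = v_{3}  →  sig = (2; 1)
  P={2,7}:  v_{2} + v_{7} = v_{3}  →  sig = (2; 1)
  P={3,5}:  v_{3} + v_{5} = v_{2}  →  sig = (2; 1)
  P={5,6}:  v_{5} + v_{6} = v_{0} + v_{2} + v_{4}  →  sig = (2; 1,1,1)
  P={1,6}:  v_{1} + v_{6} = v_{0} + 2·v_{3}  →  sig = (2; 1,2)
  P={4,5}:  v_{4} + v_{5} = v_{0} + 2·v_{2}  →  sig = (2; 1,2)
  P={4,7}:  v_{4} + v_{7} = v_{0} + 2·v_{3}  →  sig = (2; 1,2)
  P={2,6}:  v_{2} + v_{6} = 2·v_{4}  →  sig = (2; 2)
  P={6,7}:  v_{6} + v_{7} = 2·v_{0} + 3·v_{3}  →  sig = (2; 2,3)
  P={0,1,2}:  v_{0} + v_{1} + v_{2} = 0  →  sig = (3; —)
  P={0,1,3}:  v_{0} + v_{1} + v_{3} = v_{7}  →  sig = (3; 1)
  P={0,2,3}:  v_{0} + v_{2} + v_{3} = v_{4}  →  sig = (3; 1)
  P={0,3,4}:  v_{0} + v_{3} + v_{4} = v_{6}  →  sig = (3; 1)

Sorted signature multiset PRS(X):
    |P|=2: 10 collections, coeffs (), (1), (1), (1), (1,1,1), (1,2), (1,2), (1,2), (2), (2,3)
    |P|=3: 4 collections, coeffs (), (1), (1), (1)


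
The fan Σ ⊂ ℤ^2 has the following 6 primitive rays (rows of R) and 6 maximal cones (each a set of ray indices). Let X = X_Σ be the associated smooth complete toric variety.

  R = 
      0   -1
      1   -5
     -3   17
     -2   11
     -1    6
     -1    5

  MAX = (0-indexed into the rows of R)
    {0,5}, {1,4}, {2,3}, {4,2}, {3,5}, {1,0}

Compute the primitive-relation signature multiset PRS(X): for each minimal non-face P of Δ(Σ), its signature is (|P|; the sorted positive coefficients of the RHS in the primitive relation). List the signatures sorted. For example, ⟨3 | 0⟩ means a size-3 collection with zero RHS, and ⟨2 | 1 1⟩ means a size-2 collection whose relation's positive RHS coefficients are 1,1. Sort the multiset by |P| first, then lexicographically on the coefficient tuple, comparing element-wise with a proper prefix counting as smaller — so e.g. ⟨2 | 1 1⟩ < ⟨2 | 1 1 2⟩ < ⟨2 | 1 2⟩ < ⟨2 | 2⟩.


|primitive collections| = 9. Relations:

  P = {1,5}:  v_{1} + v_{5} = 0 ; sig = ⟨2 | 0⟩
  P = {0,4}:  v_{0} + v_{4} = v_{5} ; sig = ⟨2 | 1⟩
  P = {1,3}:  v_{1} + v_{3} = v_{4} ; sig = ⟨2 | 1⟩
  P = {3,4}:  v_{3} + v_{4} = v_{2} ; sig = ⟨2 | 1⟩
  P = {4,5}:  v_{4} + v_{5} = v_{3} ; sig = ⟨2 | 1⟩
  P = {0,2}:  v_{0} + v_{2} = v_{3} + v_{5} ; sig = ⟨2 | 1 1⟩
  P = {0,3}:  v_{0} + v_{3} = 2·v_{5} ; sig = ⟨2 | 2⟩
  P = {1,2}:  v_{1} + v_{2} = 2·v_{4} ; sig = ⟨2 | 2⟩
  P = {2,5}:  v_{2} + v_{5} = 2·v_{3} ; sig = ⟨2 | 2⟩

Hence PRS(X_Σ) =
{ ⟨2 | 0⟩,  ⟨2 | 1⟩ ×4,  ⟨2 | 1 1⟩,  ⟨2 | 2⟩ ×3 }


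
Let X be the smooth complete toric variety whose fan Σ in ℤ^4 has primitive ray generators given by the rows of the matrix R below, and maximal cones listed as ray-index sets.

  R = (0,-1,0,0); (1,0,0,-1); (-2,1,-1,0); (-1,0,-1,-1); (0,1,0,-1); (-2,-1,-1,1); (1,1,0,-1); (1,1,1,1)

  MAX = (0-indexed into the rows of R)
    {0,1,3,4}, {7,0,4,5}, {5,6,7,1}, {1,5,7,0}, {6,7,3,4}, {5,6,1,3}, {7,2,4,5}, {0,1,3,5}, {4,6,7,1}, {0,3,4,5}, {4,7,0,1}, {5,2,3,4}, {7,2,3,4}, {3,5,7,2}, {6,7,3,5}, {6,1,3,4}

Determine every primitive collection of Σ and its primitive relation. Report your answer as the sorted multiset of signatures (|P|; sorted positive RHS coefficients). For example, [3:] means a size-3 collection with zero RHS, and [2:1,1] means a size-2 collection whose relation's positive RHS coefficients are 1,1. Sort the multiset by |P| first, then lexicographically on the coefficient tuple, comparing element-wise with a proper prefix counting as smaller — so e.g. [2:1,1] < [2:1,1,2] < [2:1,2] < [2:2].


9 collections generate NE(X_Σ); each relation:

  P = {0,6}:  v_{0} + v_{6} = v_{1} — sig = [2:1]
  P = {0,2}:  v_{0} + v_{2} = v_{4} + v_{5} — sig = [2:1,1]
  P = {1,2}:  v_{1} + v_{2} = 2·v_{3} + v_{7} — sig = [2:1,2]
  P = {2,6}:  v_{2} + v_{6} = 3·v_{3} + 2·v_{7} — sig = [2:2,3]
  P = {0,3,7}:  v_{0} + v_{3} + v_{7} = 0 — sig = [3:]
  P = {1,3,7}:  v_{1} + v_{3} + v_{7} = v_{6} — sig = [3:1]
  P = {1,4,5}:  v_{1} + v_{4} + v_{5} = v_{3} — sig = [3:1]
  P = {4,5,6}:  v_{4} + v_{5} + v_{6} = 2·v_{3} + v_{7} — sig = [3:1,2]
  P = {3,4,5,7}:  v_{3} + v_{4} + v_{5} + v_{7} = v_{2} — sig = [4:1]

so the primitive-relation signature multiset is
    |P|=2: 4 collections, coeffs (1), (1,1), (1,2), (2,3)
    |P|=3: 4 collections, coeffs (), (1), (1), (1,2)
    |P|=4: 1 collection, coeffs (1)


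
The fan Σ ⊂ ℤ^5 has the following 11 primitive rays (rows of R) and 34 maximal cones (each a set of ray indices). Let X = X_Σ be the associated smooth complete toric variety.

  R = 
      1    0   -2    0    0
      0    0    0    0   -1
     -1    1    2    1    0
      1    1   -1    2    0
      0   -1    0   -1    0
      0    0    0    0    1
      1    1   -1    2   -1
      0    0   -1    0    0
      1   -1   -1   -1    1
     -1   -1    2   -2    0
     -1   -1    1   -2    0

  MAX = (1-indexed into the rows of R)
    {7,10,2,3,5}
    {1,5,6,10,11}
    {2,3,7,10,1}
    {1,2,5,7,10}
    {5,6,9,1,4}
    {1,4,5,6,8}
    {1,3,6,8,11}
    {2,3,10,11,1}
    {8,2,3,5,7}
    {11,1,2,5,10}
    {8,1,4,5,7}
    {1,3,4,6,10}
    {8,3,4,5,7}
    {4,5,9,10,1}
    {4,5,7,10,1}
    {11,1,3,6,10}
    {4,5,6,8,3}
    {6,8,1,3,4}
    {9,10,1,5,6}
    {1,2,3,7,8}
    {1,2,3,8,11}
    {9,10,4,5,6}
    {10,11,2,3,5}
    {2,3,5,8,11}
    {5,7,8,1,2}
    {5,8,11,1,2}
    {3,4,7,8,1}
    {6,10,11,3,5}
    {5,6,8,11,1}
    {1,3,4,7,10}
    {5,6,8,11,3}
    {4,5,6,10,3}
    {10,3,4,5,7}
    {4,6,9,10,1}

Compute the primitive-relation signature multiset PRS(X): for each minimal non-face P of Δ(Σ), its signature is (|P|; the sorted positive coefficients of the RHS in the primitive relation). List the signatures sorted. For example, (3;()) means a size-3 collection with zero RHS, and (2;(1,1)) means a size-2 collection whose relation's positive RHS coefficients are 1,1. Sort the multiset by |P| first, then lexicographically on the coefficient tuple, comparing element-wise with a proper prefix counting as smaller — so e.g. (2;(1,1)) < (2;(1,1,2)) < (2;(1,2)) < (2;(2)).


13 collections generate NE(X_Σ); each relation:

  {2,6}:  v_{2} + v_{6} = 0  ⇒ sig = (2;())
  {4,11}:  v_{4} + v_{11} = 0  ⇒ sig = (2;())
  {2,4}:  v_{2} + v_{4} = v_{7}  ⇒ sig = (2;(1))
  {6,7}:  v_{6} + v_{7} = v_{4}  ⇒ sig = (2;(1))
  {7,11}:  v_{7} + v_{11} = v_{2}  ⇒ sig = (2;(1))
  {8,10}:  v_{8} + v_{10} = v_{11}  ⇒ sig = (2;(1))
  {3,9}:  v_{3} + v_{9} = v_{4} + v_{6} + v_{10}  ⇒ sig = (2;(1,1,1))
  {8,9}:  v_{8} + v_{9} = v_{1} + v_{5} + v_{6}  ⇒ sig = (2;(1,1,1))
  {2,9}:  v_{2} + v_{9} = v_{1} + v_{4} + v_{5} + v_{10}  ⇒ sig = (2;(1,1,1,1))
  {9,11}:  v_{9} + v_{11} = v_{1} + v_{5} + v_{6} + v_{10}  ⇒ sig = (2;(1,1,1,1))
  {7,9}:  v_{7} + v_{9} = v_{1} + 2·v_{4} + v_{5} + v_{10}  ⇒ sig = (2;(1,1,1,2))
  {1,3,5}:  v_{1} + v_{3} + v_{5} = 0  ⇒ sig = (3;())
  {1,4,5,6,10}:  v_{1} + v_{4} + v_{5} + v_{6} + v_{10} = v_{9}  ⇒ sig = (5;(1))

Sorted signature multiset PRS(X):
{ (2;()) ×2,  (2;(1)) ×4,  (2;(1,1,1)) ×2,  (2;(1,1,1,1)) ×2,  (2;(1,1,1,2)),  (3;()),  (5;(1)) }


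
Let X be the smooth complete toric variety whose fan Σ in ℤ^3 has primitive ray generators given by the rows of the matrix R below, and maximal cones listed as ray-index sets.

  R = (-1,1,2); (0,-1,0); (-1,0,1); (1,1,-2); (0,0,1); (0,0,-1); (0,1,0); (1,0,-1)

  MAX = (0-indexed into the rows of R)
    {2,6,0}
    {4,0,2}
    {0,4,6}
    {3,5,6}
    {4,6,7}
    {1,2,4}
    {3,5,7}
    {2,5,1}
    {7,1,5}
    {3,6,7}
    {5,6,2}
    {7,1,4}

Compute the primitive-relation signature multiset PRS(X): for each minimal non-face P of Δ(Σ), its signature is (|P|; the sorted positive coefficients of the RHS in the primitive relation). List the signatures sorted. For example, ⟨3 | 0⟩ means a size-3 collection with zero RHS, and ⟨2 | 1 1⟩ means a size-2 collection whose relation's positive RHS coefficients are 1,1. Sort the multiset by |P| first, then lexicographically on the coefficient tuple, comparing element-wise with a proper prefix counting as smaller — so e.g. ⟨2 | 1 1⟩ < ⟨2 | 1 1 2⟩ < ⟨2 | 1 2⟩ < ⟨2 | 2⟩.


12 collections generate NE(X_Σ); each relation:

  • {1,6}:  v_{1} + v_{6} = 0  →  sig = ⟨2 | 0⟩
  • {2,7}:  v_{2} + v_{7} = 0  →  sig = ⟨2 | 0⟩
  • {4,5}:  v_{4} + v_{5} = 0  →  sig = ⟨2 | 0⟩
  • {0,1}:  v_{0} + v_{1} = v_{2} + v_{4}  →  sig = ⟨2 | 1 1⟩
  • {0,5}:  v_{0} + v_{5} = v_{2} + v_{6}  →  sig = ⟨2 | 1 1⟩
  • {0,7}:  v_{0} + v_{7} = v_{4} + v_{6}  →  sig = ⟨2 | 1 1⟩
  • {1,3}:  v_{1} + v_{3} = v_{5} + v_{7}  →  sig = ⟨2 | 1 1⟩
  • {2,3}:  v_{2} + v_{3} = v_{5} + v_{6}  →  sig = ⟨2 | 1 1⟩
  • {3,4}:  v_{3} + v_{4} = v_{6} + v_{7}  →  sig = ⟨2 | 1 1⟩
  • {0,3}:  v_{0} + v_{3} = 2·v_{6}  →  sig = ⟨2 | 2⟩
  • {2,4,6}:  v_{2} + v_{4} + v_{6} = v_{0}  →  sig = ⟨3 | 1⟩
  • {5,6,7}:  v_{5} + v_{6} + v_{7} = v_{3}  →  sig = ⟨3 | 1⟩

so the primitive-relation signature multiset is
    ⟨2 | 0⟩
    ⟨2 | 0⟩
    ⟨2 | 0⟩
    ⟨2 | 1 1⟩
    ⟨2 | 1 1⟩
    ⟨2 | 1 1⟩
    ⟨2 | 1 1⟩
    ⟨2 | 1 1⟩
    ⟨2 | 1 1⟩
    ⟨2 | 2⟩
    ⟨3 | 1⟩
    ⟨3 | 1⟩
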